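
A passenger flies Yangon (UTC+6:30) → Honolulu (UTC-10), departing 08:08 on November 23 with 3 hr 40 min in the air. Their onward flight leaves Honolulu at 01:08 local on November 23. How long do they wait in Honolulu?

Convert departure to UTC: 08:08 − 6:30 = 01:38 UTC on Nov 23.
Add 3 hours and 40 minutes flight time → 05:18 UTC.
Honolulu is UTC−10:00, so local arrival = 05:18 − 10:00 = 19:18 on Nov 22.
Layover = 01:08 − 19:18 (+1 day) = 5 hours 50 minutes.

5 hours 50 minutes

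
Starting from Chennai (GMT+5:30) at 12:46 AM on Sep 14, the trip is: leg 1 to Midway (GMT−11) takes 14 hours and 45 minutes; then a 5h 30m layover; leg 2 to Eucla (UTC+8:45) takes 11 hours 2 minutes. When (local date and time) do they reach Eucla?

11:18 AM on September 15

Convert departure to UTC: 12:46 AM − 5:30 = 7:16 PM UTC on Sep 13.
Add 14 hours 45 minutes leg 1 → 10:01 AM UTC (Sep 14).
Add 5 hours and 30 minutes layover in Midway → 3:31 PM UTC.
Add 11 hours and 2 minutes leg 2 → 2:33 AM UTC (Sep 15).
Eucla is UTC+8:45, so local arrival = 2:33 AM + 8:45 = 11:18 AM on Sep 15.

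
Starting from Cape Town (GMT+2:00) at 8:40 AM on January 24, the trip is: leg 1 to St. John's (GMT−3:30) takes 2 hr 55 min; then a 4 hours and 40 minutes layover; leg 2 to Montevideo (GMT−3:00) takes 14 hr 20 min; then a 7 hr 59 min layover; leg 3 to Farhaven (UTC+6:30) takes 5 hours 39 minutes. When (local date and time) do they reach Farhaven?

12:43 AM on Jan 26

Convert departure to UTC: 8:40 AM − 2:00 = 6:40 AM UTC on Jan 24.
Add 2 hours and 55 minutes leg 1 → 9:35 AM UTC.
Add 4 hours and 40 minutes layover in St. John's → 2:15 PM UTC.
Add 14 hours and 20 minutes leg 2 → 4:35 AM UTC (Jan 25).
Add 7 hours and 59 minutes layover in Montevideo → 12:34 PM UTC.
Add 5 hours and 39 minutes leg 3 → 6:13 PM UTC.
Farhaven is UTC+6:30, so local arrival = 6:13 PM + 6:30 = 12:43 AM on Jan 26.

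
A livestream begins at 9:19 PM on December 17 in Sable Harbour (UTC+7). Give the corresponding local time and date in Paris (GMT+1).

Paris is 6:00 behind Sable Harbour.
Shift by the zone difference: 9:19 PM − 6:00 = 3:19 PM on Dec 17 in Paris.

3:19 PM on December 17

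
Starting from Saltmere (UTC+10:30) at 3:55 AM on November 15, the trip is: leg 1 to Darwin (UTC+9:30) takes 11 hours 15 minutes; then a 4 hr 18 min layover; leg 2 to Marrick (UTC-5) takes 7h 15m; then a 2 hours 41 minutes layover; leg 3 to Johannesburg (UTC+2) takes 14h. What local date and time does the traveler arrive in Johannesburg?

10:54 AM on Nov 16

Convert departure to UTC: 3:55 AM − 10:30 = 5:25 PM UTC on Nov 14.
Add 11 hours and 15 minutes leg 1 → 4:40 AM UTC (Nov 15).
Add 4 hours 18 minutes layover in Darwin → 8:58 AM UTC.
Add 7 hours and 15 minutes leg 2 → 4:13 PM UTC.
Add 2 hours 41 minutes layover in Marrick → 6:54 PM UTC.
Add 14 hours leg 3 → 8:54 AM UTC (Nov 16).
Johannesburg is UTC+2:00, so local arrival = 8:54 AM + 2:00 = 10:54 AM on Nov 16.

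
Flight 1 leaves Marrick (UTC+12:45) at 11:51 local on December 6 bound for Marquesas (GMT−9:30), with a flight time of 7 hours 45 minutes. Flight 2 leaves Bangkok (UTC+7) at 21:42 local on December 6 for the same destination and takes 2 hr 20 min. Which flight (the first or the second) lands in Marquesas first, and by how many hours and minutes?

the first, by 10 hours 11 minutes

Flight 1 in UTC: 11:51 − 12:45 = 23:06 on Dec 5.
+7 hours 45 minutes → arrive 06:51 UTC on Dec 6.
Flight 2 in UTC: 21:42 − 7:00 = 14:42 on Dec 6.
+2 hours and 20 minutes → arrive 17:02 UTC on Dec 6.
Flight 1 lands earlier by 10 hours 11 minutes.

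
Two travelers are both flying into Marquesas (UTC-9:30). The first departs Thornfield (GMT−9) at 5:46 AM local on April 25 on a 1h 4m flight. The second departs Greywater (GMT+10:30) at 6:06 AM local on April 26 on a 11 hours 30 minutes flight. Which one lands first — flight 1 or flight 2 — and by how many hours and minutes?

Flight 1 in UTC: 5:46 AM + 9:00 = 2:46 PM on Apr 25.
+1 hour 4 minutes → arrive 3:50 PM UTC on Apr 25.
Flight 2 in UTC: 6:06 AM − 10:30 = 7:36 PM on Apr 25.
+11 hours and 30 minutes → arrive 7:06 AM UTC on Apr 26.
Flight 1 lands earlier by 15 hours 16 minutes.

the first, by 15 hours 16 minutes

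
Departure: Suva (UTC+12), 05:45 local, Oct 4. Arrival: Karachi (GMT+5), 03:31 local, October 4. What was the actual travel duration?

Departure in UTC: 05:45 − 12:00 = 17:45 on Oct 3.
Arrival in UTC: 03:31 − 5:00 = 22:31 on Oct 3.
Elapsed = 22:31 − 17:45 = 4 hours 46 minutes.

4 hours 46 minutes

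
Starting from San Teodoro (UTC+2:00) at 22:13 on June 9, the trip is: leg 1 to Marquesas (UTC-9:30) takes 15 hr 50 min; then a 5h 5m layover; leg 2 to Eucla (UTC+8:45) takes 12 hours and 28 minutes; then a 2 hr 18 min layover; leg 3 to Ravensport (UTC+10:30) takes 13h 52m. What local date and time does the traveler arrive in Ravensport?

08:16 on June 12

Convert departure to UTC: 22:13 − 2:00 = 20:13 UTC on Jun 9.
Add 15 hours 50 minutes leg 1 → 12:03 UTC (Jun 10).
Add 5 hours and 5 minutes layover in Marquesas → 17:08 UTC.
Add 12 hours 28 minutes leg 2 → 05:36 UTC (Jun 11).
Add 2 hours 18 minutes layover in Eucla → 07:54 UTC.
Add 13 hours and 52 minutes leg 3 → 21:46 UTC.
Ravensport is UTC+10:30, so local arrival = 21:46 + 10:30 = 08:16 on Jun 12.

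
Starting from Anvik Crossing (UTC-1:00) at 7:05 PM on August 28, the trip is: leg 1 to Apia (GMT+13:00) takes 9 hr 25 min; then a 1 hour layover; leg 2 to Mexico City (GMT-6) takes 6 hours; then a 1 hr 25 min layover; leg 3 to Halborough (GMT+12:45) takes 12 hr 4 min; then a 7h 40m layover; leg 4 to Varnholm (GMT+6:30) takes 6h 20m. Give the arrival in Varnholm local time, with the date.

10:29 PM on August 30

Convert departure to UTC: 7:05 PM + 1:00 = 8:05 PM UTC on Aug 28.
Add 9 hours and 25 minutes leg 1 → 5:30 AM UTC (Aug 29).
Add 1 hour layover in Apia → 6:30 AM UTC.
Add 6 hours leg 2 → 12:30 PM UTC.
Add 1 hour and 25 minutes layover in Mexico City → 1:55 PM UTC.
Add 12 hours and 4 minutes leg 3 → 1:59 AM UTC (Aug 30).
Add 7 hours and 40 minutes layover in Halborough → 9:39 AM UTC.
Add 6 hours and 20 minutes leg 4 → 3:59 PM UTC.
Varnholm is UTC+6:30, so local arrival = 3:59 PM + 6:30 = 10:29 PM on Aug 30.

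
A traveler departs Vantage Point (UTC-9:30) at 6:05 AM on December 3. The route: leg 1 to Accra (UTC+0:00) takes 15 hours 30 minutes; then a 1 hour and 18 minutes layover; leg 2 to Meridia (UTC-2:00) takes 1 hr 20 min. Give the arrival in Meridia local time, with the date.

Convert departure to UTC: 6:05 AM + 9:30 = 3:35 PM UTC on Dec 3.
Add 15 hours and 30 minutes leg 1 → 7:05 AM UTC (Dec 4).
Add 1 hour and 18 minutes layover in Accra → 8:23 AM UTC.
Add 1 hour and 20 minutes leg 2 → 9:43 AM UTC.
Meridia is UTC−2:00, so local arrival = 9:43 AM − 2:00 = 7:43 AM on Dec 4.

7:43 AM on Dec 4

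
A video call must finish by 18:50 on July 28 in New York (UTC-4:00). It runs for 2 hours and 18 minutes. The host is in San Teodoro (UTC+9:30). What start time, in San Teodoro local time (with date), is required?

Target end time in UTC: 18:50 + 4:00 = 22:50 on Jul 28.
Subtract 2 hours and 18 minutes → start 20:32 UTC on Jul 28.
San Teodoro is UTC+9:30: 20:32 + 9:30 = 06:02 on Jul 29.

06:02 on July 29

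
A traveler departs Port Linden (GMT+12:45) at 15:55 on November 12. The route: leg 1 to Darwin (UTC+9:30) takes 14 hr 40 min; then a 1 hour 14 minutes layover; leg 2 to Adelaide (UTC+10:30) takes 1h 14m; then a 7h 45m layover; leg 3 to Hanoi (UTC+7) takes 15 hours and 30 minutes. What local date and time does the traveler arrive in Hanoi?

Convert departure to UTC: 15:55 − 12:45 = 03:10 UTC on Nov 12.
Add 14 hours and 40 minutes leg 1 → 17:50 UTC.
Add 1 hour 14 minutes layover in Darwin → 19:04 UTC.
Add 1 hour and 14 minutes leg 2 → 20:18 UTC.
Add 7 hours 45 minutes layover in Adelaide → 04:03 UTC (Nov 13).
Add 15 hours 30 minutes leg 3 → 19:33 UTC.
Hanoi is UTC+7:00, so local arrival = 19:33 + 7:00 = 02:33 on Nov 14.

02:33 on Nov 14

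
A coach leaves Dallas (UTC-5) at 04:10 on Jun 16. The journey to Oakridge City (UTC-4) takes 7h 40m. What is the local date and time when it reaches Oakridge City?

12:50 on June 16

Convert departure to UTC: 04:10 + 5:00 = 09:10 UTC on Jun 16.
Add 7 hours and 40 minutes travel time → 16:50 UTC.
Oakridge City is UTC−4:00, so local arrival = 16:50 − 4:00 = 12:50 on Jun 16.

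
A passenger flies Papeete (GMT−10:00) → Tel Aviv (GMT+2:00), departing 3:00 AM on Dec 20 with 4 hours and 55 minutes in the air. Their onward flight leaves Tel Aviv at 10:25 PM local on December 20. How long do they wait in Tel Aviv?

Convert departure to UTC: 3:00 AM + 10:00 = 1:00 PM UTC on Dec 20.
Add 4 hours 55 minutes flight time → 5:55 PM UTC.
Tel Aviv is UTC+2:00, so local arrival = 5:55 PM + 2:00 = 7:55 PM on Dec 20.
Layover = 10:25 PM − 7:55 PM = 2 hours 30 minutes.

2 hours 30 minutes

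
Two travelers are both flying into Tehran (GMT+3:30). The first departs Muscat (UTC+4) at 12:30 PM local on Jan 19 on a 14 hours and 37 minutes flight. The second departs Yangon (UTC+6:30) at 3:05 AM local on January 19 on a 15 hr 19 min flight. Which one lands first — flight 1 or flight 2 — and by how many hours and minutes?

Flight 1 in UTC: 12:30 PM − 4:00 = 8:30 AM on Jan 19.
+14 hours 37 minutes → arrive 11:07 PM UTC on Jan 19.
Flight 2 in UTC: 3:05 AM − 6:30 = 8:35 PM on Jan 18.
+15 hours and 19 minutes → arrive 11:54 AM UTC on Jan 19.
Flight 2 lands earlier by 11 hours 13 minutes.

the second, by 11 hours 13 minutes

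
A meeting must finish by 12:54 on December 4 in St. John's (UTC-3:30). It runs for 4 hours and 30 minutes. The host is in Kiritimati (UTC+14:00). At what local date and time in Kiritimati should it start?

Target end time in UTC: 12:54 + 3:30 = 16:24 on Dec 4.
Subtract 4 hours 30 minutes → start 11:54 UTC on Dec 4.
Kiritimati is UTC+14:00: 11:54 + 14:00 = 01:54 on Dec 5.

01:54 on Dec 5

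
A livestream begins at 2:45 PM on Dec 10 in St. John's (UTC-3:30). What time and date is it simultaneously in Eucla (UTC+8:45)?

In UTC: 2:45 PM + 3:30 = 6:15 PM on Dec 10.
Eucla is UTC+8:45: 6:15 PM + 8:45 = 3:00 AM on Dec 11.

3:00 AM on December 11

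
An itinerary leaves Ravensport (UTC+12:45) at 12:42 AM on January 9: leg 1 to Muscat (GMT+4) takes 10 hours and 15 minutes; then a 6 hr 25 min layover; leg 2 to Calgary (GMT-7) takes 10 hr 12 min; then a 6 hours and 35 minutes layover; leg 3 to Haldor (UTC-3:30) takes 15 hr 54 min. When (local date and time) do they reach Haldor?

Convert departure to UTC: 12:42 AM − 12:45 = 11:57 AM UTC on Jan 8.
Add 10 hours and 15 minutes leg 1 → 10:12 PM UTC.
Add 6 hours and 25 minutes layover in Muscat → 4:37 AM UTC (Jan 9).
Add 10 hours and 12 minutes leg 2 → 2:49 PM UTC.
Add 6 hours and 35 minutes layover in Calgary → 9:24 PM UTC.
Add 15 hours and 54 minutes leg 3 → 1:18 PM UTC (Jan 10).
Haldor is UTC−3:30, so local arrival = 1:18 PM − 3:30 = 9:48 AM on Jan 10.

9:48 AM on January 10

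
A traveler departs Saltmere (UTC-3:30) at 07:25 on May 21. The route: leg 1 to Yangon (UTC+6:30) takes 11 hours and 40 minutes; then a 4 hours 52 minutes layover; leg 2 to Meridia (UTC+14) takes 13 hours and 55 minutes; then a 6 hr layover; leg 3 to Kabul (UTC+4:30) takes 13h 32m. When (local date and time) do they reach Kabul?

Convert departure to UTC: 07:25 + 3:30 = 10:55 UTC on May 21.
Add 11 hours 40 minutes leg 1 → 22:35 UTC.
Add 4 hours and 52 minutes layover in Yangon → 03:27 UTC (May 22).
Add 13 hours 55 minutes leg 2 → 17:22 UTC.
Add 6 hours layover in Meridia → 23:22 UTC.
Add 13 hours 32 minutes leg 3 → 12:54 UTC (May 23).
Kabul is UTC+4:30, so local arrival = 12:54 + 4:30 = 17:24 on May 23.

17:24 on May 23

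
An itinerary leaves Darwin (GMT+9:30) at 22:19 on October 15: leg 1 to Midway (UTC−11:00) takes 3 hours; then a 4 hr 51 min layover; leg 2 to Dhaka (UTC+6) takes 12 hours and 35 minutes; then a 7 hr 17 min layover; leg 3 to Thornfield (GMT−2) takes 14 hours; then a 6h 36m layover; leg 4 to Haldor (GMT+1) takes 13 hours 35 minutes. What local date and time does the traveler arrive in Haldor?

03:43 on Oct 18

Convert departure to UTC: 22:19 − 9:30 = 12:49 UTC on Oct 15.
Add 3 hours leg 1 → 15:49 UTC.
Add 4 hours 51 minutes layover in Midway → 20:40 UTC.
Add 12 hours 35 minutes leg 2 → 09:15 UTC (Oct 16).
Add 7 hours 17 minutes layover in Dhaka → 16:32 UTC.
Add 14 hours leg 3 → 06:32 UTC (Oct 17).
Add 6 hours 36 minutes layover in Thornfield → 13:08 UTC.
Add 13 hours 35 minutes leg 4 → 02:43 UTC (Oct 18).
Haldor is UTC+1:00, so local arrival = 02:43 + 1:00 = 03:43 on Oct 18.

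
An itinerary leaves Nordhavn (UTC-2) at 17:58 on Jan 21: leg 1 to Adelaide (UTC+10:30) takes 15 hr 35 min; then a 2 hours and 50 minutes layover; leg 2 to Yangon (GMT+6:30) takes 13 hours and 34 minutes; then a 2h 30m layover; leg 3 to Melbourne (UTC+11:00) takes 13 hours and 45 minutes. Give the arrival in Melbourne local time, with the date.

Convert departure to UTC: 17:58 + 2:00 = 19:58 UTC on Jan 21.
Add 15 hours 35 minutes leg 1 → 11:33 UTC (Jan 22).
Add 2 hours 50 minutes layover in Adelaide → 14:23 UTC.
Add 13 hours 34 minutes leg 2 → 03:57 UTC (Jan 23).
Add 2 hours and 30 minutes layover in Yangon → 06:27 UTC.
Add 13 hours and 45 minutes leg 3 → 20:12 UTC.
Melbourne is UTC+11:00, so local arrival = 20:12 + 11:00 = 07:12 on Jan 24.

07:12 on Jan 24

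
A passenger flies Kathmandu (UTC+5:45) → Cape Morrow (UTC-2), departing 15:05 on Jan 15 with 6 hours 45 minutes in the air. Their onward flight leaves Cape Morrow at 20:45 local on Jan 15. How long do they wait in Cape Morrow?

6 hours 40 minutes

Convert departure to UTC: 15:05 − 5:45 = 09:20 UTC on Jan 15.
Add 6 hours and 45 minutes flight time → 16:05 UTC.
Cape Morrow is UTC−2:00, so local arrival = 16:05 − 2:00 = 14:05 on Jan 15.
Layover = 20:45 − 14:05 = 6 hours 40 minutes.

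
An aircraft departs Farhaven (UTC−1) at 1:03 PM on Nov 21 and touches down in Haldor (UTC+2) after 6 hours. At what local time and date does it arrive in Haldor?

Haldor is 3:00 ahead of Farhaven.
After 6 hours it is 7:03 PM in Farhaven.
Shift by the zone difference: 7:03 PM + 3:00 = 10:03 PM on Nov 21 in Haldor.

10:03 PM on Nov 21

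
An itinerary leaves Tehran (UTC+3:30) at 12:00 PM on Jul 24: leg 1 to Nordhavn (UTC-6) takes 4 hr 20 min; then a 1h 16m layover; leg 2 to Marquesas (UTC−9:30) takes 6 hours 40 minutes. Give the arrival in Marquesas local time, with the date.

Convert departure to UTC: 12:00 PM − 3:30 = 8:30 AM UTC on Jul 24.
Add 4 hours 20 minutes leg 1 → 12:50 PM UTC.
Add 1 hour 16 minutes layover in Nordhavn → 2:06 PM UTC.
Add 6 hours 40 minutes leg 2 → 8:46 PM UTC.
Marquesas is UTC−9:30, so local arrival = 8:46 PM − 9:30 = 11:16 AM on Jul 24.

11:16 AM on July 24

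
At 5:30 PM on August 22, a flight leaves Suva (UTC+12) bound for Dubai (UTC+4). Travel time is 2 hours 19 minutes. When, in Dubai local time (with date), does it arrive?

Convert departure to UTC: 5:30 PM − 12:00 = 5:30 AM UTC on Aug 22.
Add 2 hours and 19 minutes travel time → 7:49 AM UTC.
Dubai is UTC+4:00, so local arrival = 7:49 AM + 4:00 = 11:49 AM on Aug 22.

11:49 AM on August 22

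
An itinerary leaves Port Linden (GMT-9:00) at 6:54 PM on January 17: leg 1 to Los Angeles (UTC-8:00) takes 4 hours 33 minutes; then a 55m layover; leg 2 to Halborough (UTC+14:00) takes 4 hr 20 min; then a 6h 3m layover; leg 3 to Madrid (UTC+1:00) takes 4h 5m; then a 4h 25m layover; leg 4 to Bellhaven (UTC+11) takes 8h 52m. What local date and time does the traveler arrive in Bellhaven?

Convert departure to UTC: 6:54 PM + 9:00 = 3:54 AM UTC on Jan 18.
Add 4 hours 33 minutes leg 1 → 8:27 AM UTC.
Add 55 minutes layover in Los Angeles → 9:22 AM UTC.
Add 4 hours 20 minutes leg 2 → 1:42 PM UTC.
Add 6 hours 3 minutes layover in Halborough → 7:45 PM UTC.
Add 4 hours and 5 minutes leg 3 → 11:50 PM UTC.
Add 4 hours and 25 minutes layover in Madrid → 4:15 AM UTC (Jan 19).
Add 8 hours 52 minutes leg 4 → 1:07 PM UTC.
Bellhaven is UTC+11:00, so local arrival = 1:07 PM + 11:00 = 12:07 AM on Jan 20.

12:07 AM on January 20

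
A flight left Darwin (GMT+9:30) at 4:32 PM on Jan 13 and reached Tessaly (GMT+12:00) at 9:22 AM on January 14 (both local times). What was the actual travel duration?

14 hours 20 minutes

Departure in UTC: 4:32 PM − 9:30 = 7:02 AM on Jan 13.
Arrival in UTC: 9:22 AM − 12:00 = 9:22 PM on Jan 13.
Elapsed = 9:22 PM − 7:02 AM = 14 hours 20 minutes.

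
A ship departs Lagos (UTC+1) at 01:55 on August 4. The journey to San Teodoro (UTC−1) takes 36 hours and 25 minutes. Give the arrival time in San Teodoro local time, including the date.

12:20 on August 5

Convert departure to UTC: 01:55 − 1:00 = 00:55 UTC on Aug 4.
Add 36 hours and 25 minutes travel time → 13:20 UTC (Aug 5).
San Teodoro is UTC−1:00, so local arrival = 13:20 − 1:00 = 12:20 on Aug 5.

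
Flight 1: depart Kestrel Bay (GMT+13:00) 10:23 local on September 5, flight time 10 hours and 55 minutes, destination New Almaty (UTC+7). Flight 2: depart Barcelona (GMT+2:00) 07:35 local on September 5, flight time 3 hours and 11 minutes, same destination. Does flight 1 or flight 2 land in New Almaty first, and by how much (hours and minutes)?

the first, by 28 minutes

Flight 1 in UTC: 10:23 − 13:00 = 21:23 on Sep 4.
+10 hours 55 minutes → arrive 08:18 UTC on Sep 5.
Flight 2 in UTC: 07:35 − 2:00 = 05:35 on Sep 5.
+3 hours 11 minutes → arrive 08:46 UTC on Sep 5.
Flight 1 lands earlier by 28 minutes.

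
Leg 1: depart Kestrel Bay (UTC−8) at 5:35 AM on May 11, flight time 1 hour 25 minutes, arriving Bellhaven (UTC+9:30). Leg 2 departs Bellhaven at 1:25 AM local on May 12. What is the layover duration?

Convert departure to UTC: 5:35 AM + 8:00 = 1:35 PM UTC on May 11.
Add 1 hour and 25 minutes flight time → 3:00 PM UTC.
Bellhaven is UTC+9:30, so local arrival = 3:00 PM + 9:30 = 12:30 AM on May 12.
Layover = 1:25 AM − 12:30 AM = 55 minutes.

55 minutes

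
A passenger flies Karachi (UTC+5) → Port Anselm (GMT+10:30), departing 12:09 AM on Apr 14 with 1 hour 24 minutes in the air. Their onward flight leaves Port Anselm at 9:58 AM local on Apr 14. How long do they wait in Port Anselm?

Convert departure to UTC: 12:09 AM − 5:00 = 7:09 PM UTC on Apr 13.
Add 1 hour and 24 minutes flight time → 8:33 PM UTC.
Port Anselm is UTC+10:30, so local arrival = 8:33 PM + 10:30 = 7:03 AM on Apr 14.
Layover = 9:58 AM − 7:03 AM = 2 hours 55 minutes.

2 hours 55 minutes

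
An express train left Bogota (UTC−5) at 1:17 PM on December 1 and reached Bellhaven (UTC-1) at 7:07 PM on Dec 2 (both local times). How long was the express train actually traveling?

25 hours 50 minutes

Departure in UTC: 1:17 PM + 5:00 = 6:17 PM on Dec 1.
Arrival in UTC: 7:07 PM + 1:00 = 8:07 PM on Dec 2.
Elapsed = 8:07 PM − 6:17 PM (+1 day) = 25 hours 50 minutes.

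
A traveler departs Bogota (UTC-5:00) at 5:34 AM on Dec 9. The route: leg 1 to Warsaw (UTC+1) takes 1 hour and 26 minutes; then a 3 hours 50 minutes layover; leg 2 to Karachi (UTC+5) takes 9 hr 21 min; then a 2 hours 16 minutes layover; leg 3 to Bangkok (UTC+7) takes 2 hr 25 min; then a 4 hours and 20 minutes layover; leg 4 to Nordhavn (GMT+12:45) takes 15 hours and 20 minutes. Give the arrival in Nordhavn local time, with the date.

2:17 PM on December 11

Convert departure to UTC: 5:34 AM + 5:00 = 10:34 AM UTC on Dec 9.
Add 1 hour 26 minutes leg 1 → 12:00 PM UTC.
Add 3 hours 50 minutes layover in Warsaw → 3:50 PM UTC.
Add 9 hours 21 minutes leg 2 → 1:11 AM UTC (Dec 10).
Add 2 hours and 16 minutes layover in Karachi → 3:27 AM UTC.
Add 2 hours 25 minutes leg 3 → 5:52 AM UTC.
Add 4 hours 20 minutes layover in Bangkok → 10:12 AM UTC.
Add 15 hours and 20 minutes leg 4 → 1:32 AM UTC (Dec 11).
Nordhavn is UTC+12:45, so local arrival = 1:32 AM + 12:45 = 2:17 PM on Dec 11.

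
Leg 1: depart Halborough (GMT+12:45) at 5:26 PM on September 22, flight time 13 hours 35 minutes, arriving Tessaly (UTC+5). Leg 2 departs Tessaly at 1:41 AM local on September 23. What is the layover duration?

2 hours 25 minutes

Convert departure to UTC: 5:26 PM − 12:45 = 4:41 AM UTC on Sep 22.
Add 13 hours and 35 minutes flight time → 6:16 PM UTC.
Tessaly is UTC+5:00, so local arrival = 6:16 PM + 5:00 = 11:16 PM on Sep 22.
Layover = 1:41 AM − 11:16 PM (+1 day) = 2 hours 25 minutes.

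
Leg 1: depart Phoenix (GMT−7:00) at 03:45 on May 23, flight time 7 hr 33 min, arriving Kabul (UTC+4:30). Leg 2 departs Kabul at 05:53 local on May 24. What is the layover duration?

7 hours 5 minutes

Convert departure to UTC: 03:45 + 7:00 = 10:45 UTC on May 23.
Add 7 hours 33 minutes flight time → 18:18 UTC.
Kabul is UTC+4:30, so local arrival = 18:18 + 4:30 = 22:48 on May 23.
Layover = 05:53 − 22:48 (+1 day) = 7 hours 5 minutes.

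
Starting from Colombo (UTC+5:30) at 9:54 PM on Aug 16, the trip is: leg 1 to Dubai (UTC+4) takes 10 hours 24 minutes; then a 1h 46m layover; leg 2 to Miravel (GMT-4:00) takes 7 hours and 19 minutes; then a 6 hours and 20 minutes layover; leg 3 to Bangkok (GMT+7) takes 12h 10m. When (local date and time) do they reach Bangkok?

1:23 PM on August 18

Convert departure to UTC: 9:54 PM − 5:30 = 4:24 PM UTC on Aug 16.
Add 10 hours 24 minutes leg 1 → 2:48 AM UTC (Aug 17).
Add 1 hour 46 minutes layover in Dubai → 4:34 AM UTC.
Add 7 hours and 19 minutes leg 2 → 11:53 AM UTC.
Add 6 hours and 20 minutes layover in Miravel → 6:13 PM UTC.
Add 12 hours and 10 minutes leg 3 → 6:23 AM UTC (Aug 18).
Bangkok is UTC+7:00, so local arrival = 6:23 AM + 7:00 = 1:23 PM on Aug 18.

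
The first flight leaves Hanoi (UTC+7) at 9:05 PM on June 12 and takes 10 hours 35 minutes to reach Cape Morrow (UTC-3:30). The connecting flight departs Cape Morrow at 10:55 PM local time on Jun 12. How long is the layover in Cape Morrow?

Convert departure to UTC: 9:05 PM − 7:00 = 2:05 PM UTC on Jun 12.
Add 10 hours and 35 minutes flight time → 12:40 AM UTC (Jun 13).
Cape Morrow is UTC−3:30, so local arrival = 12:40 AM − 3:30 = 9:10 PM on Jun 12.
Layover = 10:55 PM − 9:10 PM = 1 hour 45 minutes.

1 hour 45 minutes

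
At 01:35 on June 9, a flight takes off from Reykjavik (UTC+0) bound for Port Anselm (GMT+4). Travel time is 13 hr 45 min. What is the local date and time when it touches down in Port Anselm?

19:20 on June 9

Reykjavik is at UTC+0, so departure is already 01:35 UTC on Jun 9.
Add 13 hours and 45 minutes travel time → 15:20 UTC.
Port Anselm is UTC+4:00, so local arrival = 15:20 + 4:00 = 19:20 on Jun 9.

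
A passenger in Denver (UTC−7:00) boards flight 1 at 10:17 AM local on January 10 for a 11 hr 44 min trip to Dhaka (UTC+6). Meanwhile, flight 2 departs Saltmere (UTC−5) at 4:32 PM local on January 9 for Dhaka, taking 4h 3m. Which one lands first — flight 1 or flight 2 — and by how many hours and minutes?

the second, by 27 hours 26 minutes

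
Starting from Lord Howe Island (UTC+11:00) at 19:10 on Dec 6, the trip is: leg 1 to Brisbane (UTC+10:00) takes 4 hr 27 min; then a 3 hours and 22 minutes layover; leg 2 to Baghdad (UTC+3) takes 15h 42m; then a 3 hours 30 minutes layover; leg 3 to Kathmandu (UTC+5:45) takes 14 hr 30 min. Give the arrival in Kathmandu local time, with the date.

Convert departure to UTC: 19:10 − 11:00 = 08:10 UTC on Dec 6.
Add 4 hours and 27 minutes leg 1 → 12:37 UTC.
Add 3 hours 22 minutes layover in Brisbane → 15:59 UTC.
Add 15 hours and 42 minutes leg 2 → 07:41 UTC (Dec 7).
Add 3 hours 30 minutes layover in Baghdad → 11:11 UTC.
Add 14 hours and 30 minutes leg 3 → 01:41 UTC (Dec 8).
Kathmandu is UTC+5:45, so local arrival = 01:41 + 5:45 = 07:26 on Dec 8.

07:26 on Dec 8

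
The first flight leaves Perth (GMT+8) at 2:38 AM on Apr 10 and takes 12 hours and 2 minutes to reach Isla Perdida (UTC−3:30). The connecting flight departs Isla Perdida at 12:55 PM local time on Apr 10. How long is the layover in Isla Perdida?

Convert departure to UTC: 2:38 AM − 8:00 = 6:38 PM UTC on Apr 9.
Add 12 hours 2 minutes flight time → 6:40 AM UTC (Apr 10).
Isla Perdida is UTC−3:30, so local arrival = 6:40 AM − 3:30 = 3:10 AM on Apr 10.
Layover = 12:55 PM − 3:10 AM = 9 hours 45 minutes.

9 hours 45 minutes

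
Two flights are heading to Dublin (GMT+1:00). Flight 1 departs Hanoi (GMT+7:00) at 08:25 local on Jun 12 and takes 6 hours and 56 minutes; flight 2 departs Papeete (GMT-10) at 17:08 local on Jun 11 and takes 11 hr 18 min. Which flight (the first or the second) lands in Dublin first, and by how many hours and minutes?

Flight 1 in UTC: 08:25 − 7:00 = 01:25 on Jun 12.
+6 hours and 56 minutes → arrive 08:21 UTC on Jun 12.
Flight 2 in UTC: 17:08 + 10:00 = 03:08 on Jun 12.
+11 hours 18 minutes → arrive 14:26 UTC on Jun 12.
Flight 1 lands earlier by 6 hours 5 minutes.

the first, by 6 hours 5 minutes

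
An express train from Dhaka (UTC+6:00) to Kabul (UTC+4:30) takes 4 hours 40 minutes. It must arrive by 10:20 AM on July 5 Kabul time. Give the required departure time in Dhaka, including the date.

7:10 AM on July 5

Target arrival in UTC: 10:20 AM − 4:30 = 5:50 AM on Jul 5.
Subtract 4 hours and 40 minutes → departure 1:10 AM UTC on Jul 5.
Dhaka is UTC+6:00: 1:10 AM + 6:00 = 7:10 AM on Jul 5.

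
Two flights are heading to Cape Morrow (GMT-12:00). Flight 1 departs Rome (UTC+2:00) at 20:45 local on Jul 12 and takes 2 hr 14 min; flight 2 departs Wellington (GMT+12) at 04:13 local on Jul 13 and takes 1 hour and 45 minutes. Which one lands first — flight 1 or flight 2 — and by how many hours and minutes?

the second, by 3 hours 1 minute

Flight 1 in UTC: 20:45 − 2:00 = 18:45 on Jul 12.
+2 hours and 14 minutes → arrive 20:59 UTC on Jul 12.
Flight 2 in UTC: 04:13 − 12:00 = 16:13 on Jul 12.
+1 hour 45 minutes → arrive 17:58 UTC on Jul 12.
Flight 2 lands earlier by 3 hours 1 minute.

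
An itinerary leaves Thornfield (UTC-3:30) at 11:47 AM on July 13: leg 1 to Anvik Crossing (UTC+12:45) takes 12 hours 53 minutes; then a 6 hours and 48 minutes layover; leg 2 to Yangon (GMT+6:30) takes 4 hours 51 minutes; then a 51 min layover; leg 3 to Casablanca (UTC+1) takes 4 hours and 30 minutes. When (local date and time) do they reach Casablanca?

Convert departure to UTC: 11:47 AM + 3:30 = 3:17 PM UTC on Jul 13.
Add 12 hours 53 minutes leg 1 → 4:10 AM UTC (Jul 14).
Add 6 hours and 48 minutes layover in Anvik Crossing → 10:58 AM UTC.
Add 4 hours and 51 minutes leg 2 → 3:49 PM UTC.
Add 51 minutes layover in Yangon → 4:40 PM UTC.
Add 4 hours and 30 minutes leg 3 → 9:10 PM UTC.
Casablanca is UTC+1:00, so local arrival = 9:10 PM + 1:00 = 10:10 PM on Jul 14.

10:10 PM on July 14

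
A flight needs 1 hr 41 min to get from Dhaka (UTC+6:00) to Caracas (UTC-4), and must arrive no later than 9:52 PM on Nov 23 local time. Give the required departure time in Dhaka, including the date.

Target arrival in UTC: 9:52 PM + 4:00 = 1:52 AM on Nov 24.
Subtract 1 hour and 41 minutes → departure 12:11 AM UTC on Nov 24.
Dhaka is UTC+6:00: 12:11 AM + 6:00 = 6:11 AM on Nov 24.

6:11 AM on November 24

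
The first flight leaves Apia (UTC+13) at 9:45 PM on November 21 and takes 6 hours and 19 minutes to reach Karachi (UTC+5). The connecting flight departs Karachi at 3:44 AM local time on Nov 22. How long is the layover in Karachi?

Convert departure to UTC: 9:45 PM − 13:00 = 8:45 AM UTC on Nov 21.
Add 6 hours and 19 minutes flight time → 3:04 PM UTC.
Karachi is UTC+5:00, so local arrival = 3:04 PM + 5:00 = 8:04 PM on Nov 21.
Layover = 3:44 AM − 8:04 PM (+1 day) = 7 hours 40 minutes.

7 hours 40 minutes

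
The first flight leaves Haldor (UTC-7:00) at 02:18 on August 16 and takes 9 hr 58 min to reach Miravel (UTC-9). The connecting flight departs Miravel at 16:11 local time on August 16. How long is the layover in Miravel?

5 hours 55 minutes

Convert departure to UTC: 02:18 + 7:00 = 09:18 UTC on Aug 16.
Add 9 hours and 58 minutes flight time → 19:16 UTC.
Miravel is UTC−9:00, so local arrival = 19:16 − 9:00 = 10:16 on Aug 16.
Layover = 16:11 − 10:16 = 5 hours 55 minutes.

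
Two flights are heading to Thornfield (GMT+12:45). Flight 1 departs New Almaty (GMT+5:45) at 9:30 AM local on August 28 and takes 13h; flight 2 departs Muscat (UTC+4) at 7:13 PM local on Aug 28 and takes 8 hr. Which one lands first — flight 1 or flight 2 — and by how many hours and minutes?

Flight 1 in UTC: 9:30 AM − 5:45 = 3:45 AM on Aug 28.
+13 hours → arrive 4:45 PM UTC on Aug 28.
Flight 2 in UTC: 7:13 PM − 4:00 = 3:13 PM on Aug 28.
+8 hours → arrive 11:13 PM UTC on Aug 28.
Flight 1 lands earlier by 6 hours 28 minutes.

the first, by 6 hours 28 minutes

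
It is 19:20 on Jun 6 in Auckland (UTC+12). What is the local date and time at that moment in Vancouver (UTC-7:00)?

Vancouver is 19:00 behind Auckland.
Shift by the zone difference: 19:20 − 19:00 = 00:20 on Jun 6 in Vancouver.

00:20 on June 6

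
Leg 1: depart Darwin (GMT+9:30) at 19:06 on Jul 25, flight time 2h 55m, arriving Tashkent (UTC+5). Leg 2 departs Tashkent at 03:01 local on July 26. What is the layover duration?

Convert departure to UTC: 19:06 − 9:30 = 09:36 UTC on Jul 25.
Add 2 hours 55 minutes flight time → 12:31 UTC.
Tashkent is UTC+5:00, so local arrival = 12:31 + 5:00 = 17:31 on Jul 25.
Layover = 03:01 − 17:31 (+1 day) = 9 hours 30 minutes.

9 hours 30 minutes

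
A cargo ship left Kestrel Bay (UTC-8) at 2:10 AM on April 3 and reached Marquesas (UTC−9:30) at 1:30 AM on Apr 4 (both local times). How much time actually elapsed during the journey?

24 hours 50 minutes

Departure in UTC: 2:10 AM + 8:00 = 10:10 AM on Apr 3.
Arrival in UTC: 1:30 AM + 9:30 = 11:00 AM on Apr 4.
Elapsed = 11:00 AM − 10:10 AM (+1 day) = 24 hours 50 minutes.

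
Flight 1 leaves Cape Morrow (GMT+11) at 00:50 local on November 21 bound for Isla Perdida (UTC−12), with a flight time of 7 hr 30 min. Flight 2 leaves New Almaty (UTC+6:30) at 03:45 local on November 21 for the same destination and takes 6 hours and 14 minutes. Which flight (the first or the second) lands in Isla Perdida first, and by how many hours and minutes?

the first, by 6 hours 9 minutes

Flight 1 in UTC: 00:50 − 11:00 = 13:50 on Nov 20.
+7 hours 30 minutes → arrive 21:20 UTC on Nov 20.
Flight 2 in UTC: 03:45 − 6:30 = 21:15 on Nov 20.
+6 hours 14 minutes → arrive 03:29 UTC on Nov 21.
Flight 1 lands earlier by 6 hours 9 minutes.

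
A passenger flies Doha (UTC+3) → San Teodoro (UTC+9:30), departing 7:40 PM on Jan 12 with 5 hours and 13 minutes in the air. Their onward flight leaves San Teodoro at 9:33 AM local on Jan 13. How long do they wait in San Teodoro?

Convert departure to UTC: 7:40 PM − 3:00 = 4:40 PM UTC on Jan 12.
Add 5 hours and 13 minutes flight time → 9:53 PM UTC.
San Teodoro is UTC+9:30, so local arrival = 9:53 PM + 9:30 = 7:23 AM on Jan 13.
Layover = 9:33 AM − 7:23 AM = 2 hours 10 minutes.

2 hours 10 minutes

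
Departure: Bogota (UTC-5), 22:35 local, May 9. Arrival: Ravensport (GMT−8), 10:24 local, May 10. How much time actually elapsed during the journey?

14 hours 49 minutes

Ravensport is 3:00 behind Bogota.
Clock-face elapsed time (ignoring zones) is 11 hours 49 minutes.
Actual elapsed = 11 hours 49 minutes + 3:00 = 14 hours 49 minutes.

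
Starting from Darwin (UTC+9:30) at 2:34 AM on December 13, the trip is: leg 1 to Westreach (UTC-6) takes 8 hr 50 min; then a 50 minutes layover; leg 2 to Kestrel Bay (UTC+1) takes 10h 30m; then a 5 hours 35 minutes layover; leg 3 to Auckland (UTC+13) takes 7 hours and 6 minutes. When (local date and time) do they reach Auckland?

2:55 PM on Dec 14

Convert departure to UTC: 2:34 AM − 9:30 = 5:04 PM UTC on Dec 12.
Add 8 hours 50 minutes leg 1 → 1:54 AM UTC (Dec 13).
Add 50 minutes layover in Westreach → 2:44 AM UTC.
Add 10 hours 30 minutes leg 2 → 1:14 PM UTC.
Add 5 hours 35 minutes layover in Kestrel Bay → 6:49 PM UTC.
Add 7 hours 6 minutes leg 3 → 1:55 AM UTC (Dec 14).
Auckland is UTC+13:00, so local arrival = 1:55 AM + 13:00 = 2:55 PM on Dec 14.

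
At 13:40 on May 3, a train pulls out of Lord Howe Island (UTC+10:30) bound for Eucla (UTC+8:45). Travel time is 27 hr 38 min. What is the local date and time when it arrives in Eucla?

15:33 on May 4

Convert departure to UTC: 13:40 − 10:30 = 03:10 UTC on May 3.
Add 27 hours and 38 minutes travel time → 06:48 UTC (May 4).
Eucla is UTC+8:45, so local arrival = 06:48 + 8:45 = 15:33 on May 4.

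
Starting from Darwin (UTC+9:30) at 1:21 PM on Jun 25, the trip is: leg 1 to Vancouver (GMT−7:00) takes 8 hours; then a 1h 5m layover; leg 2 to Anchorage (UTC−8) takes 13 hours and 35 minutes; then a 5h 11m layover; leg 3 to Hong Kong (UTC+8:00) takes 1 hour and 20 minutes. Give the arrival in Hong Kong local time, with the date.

Convert departure to UTC: 1:21 PM − 9:30 = 3:51 AM UTC on Jun 25.
Add 8 hours leg 1 → 11:51 AM UTC.
Add 1 hour 5 minutes layover in Vancouver → 12:56 PM UTC.
Add 13 hours 35 minutes leg 2 → 2:31 AM UTC (Jun 26).
Add 5 hours and 11 minutes layover in Anchorage → 7:42 AM UTC.
Add 1 hour and 20 minutes leg 3 → 9:02 AM UTC.
Hong Kong is UTC+8:00, so local arrival = 9:02 AM + 8:00 = 5:02 PM on Jun 26.

5:02 PM on June 26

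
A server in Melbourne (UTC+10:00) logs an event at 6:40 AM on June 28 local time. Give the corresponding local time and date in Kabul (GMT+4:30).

1:10 AM on June 28

In UTC: 6:40 AM − 10:00 = 8:40 PM on Jun 27.
Kabul is UTC+4:30: 8:40 PM + 4:30 = 1:10 AM on Jun 28.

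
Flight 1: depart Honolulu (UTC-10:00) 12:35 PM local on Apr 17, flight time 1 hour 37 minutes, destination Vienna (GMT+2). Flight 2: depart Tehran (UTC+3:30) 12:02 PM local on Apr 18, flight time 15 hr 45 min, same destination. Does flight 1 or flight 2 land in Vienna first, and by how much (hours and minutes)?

Flight 1 in UTC: 12:35 PM + 10:00 = 10:35 PM on Apr 17.
+1 hour 37 minutes → arrive 12:12 AM UTC on Apr 18.
Flight 2 in UTC: 12:02 PM − 3:30 = 8:32 AM on Apr 18.
+15 hours 45 minutes → arrive 12:17 AM UTC on Apr 19.
Flight 1 lands earlier by 24 hours 5 minutes.

the first, by 24 hours 5 minutes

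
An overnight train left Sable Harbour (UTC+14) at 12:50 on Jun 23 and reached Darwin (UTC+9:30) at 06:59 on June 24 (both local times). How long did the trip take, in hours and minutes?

22 hours 39 minutes

Darwin is 4:30 behind Sable Harbour.
Clock-face elapsed time (ignoring zones) is 18 hours 9 minutes.
Actual elapsed = 18 hours 9 minutes + 4:30 = 22 hours 39 minutes.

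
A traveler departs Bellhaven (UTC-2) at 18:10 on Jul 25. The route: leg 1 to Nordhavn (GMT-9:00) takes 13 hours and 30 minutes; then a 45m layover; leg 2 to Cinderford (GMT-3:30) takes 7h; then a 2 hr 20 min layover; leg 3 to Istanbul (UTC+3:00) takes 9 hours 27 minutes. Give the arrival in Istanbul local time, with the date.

Convert departure to UTC: 18:10 + 2:00 = 20:10 UTC on Jul 25.
Add 13 hours 30 minutes leg 1 → 09:40 UTC (Jul 26).
Add 45 minutes layover in Nordhavn → 10:25 UTC.
Add 7 hours leg 2 → 17:25 UTC.
Add 2 hours 20 minutes layover in Cinderford → 19:45 UTC.
Add 9 hours 27 minutes leg 3 → 05:12 UTC (Jul 27).
Istanbul is UTC+3:00, so local arrival = 05:12 + 3:00 = 08:12 on Jul 27.

08:12 on July 27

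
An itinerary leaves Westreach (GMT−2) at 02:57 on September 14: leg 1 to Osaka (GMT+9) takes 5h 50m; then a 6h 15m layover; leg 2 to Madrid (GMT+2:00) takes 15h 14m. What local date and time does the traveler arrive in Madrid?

10:16 on September 15

Convert departure to UTC: 02:57 + 2:00 = 04:57 UTC on Sep 14.
Add 5 hours and 50 minutes leg 1 → 10:47 UTC.
Add 6 hours and 15 minutes layover in Osaka → 17:02 UTC.
Add 15 hours and 14 minutes leg 2 → 08:16 UTC (Sep 15).
Madrid is UTC+2:00, so local arrival = 08:16 + 2:00 = 10:16 on Sep 15.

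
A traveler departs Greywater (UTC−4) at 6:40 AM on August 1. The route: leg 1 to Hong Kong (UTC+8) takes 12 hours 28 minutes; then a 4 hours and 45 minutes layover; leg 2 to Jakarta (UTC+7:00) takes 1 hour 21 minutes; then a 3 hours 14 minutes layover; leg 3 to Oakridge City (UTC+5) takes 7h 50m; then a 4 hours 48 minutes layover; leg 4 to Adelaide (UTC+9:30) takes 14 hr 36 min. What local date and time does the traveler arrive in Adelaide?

Convert departure to UTC: 6:40 AM + 4:00 = 10:40 AM UTC on Aug 1.
Add 12 hours and 28 minutes leg 1 → 11:08 PM UTC.
Add 4 hours 45 minutes layover in Hong Kong → 3:53 AM UTC (Aug 2).
Add 1 hour 21 minutes leg 2 → 5:14 AM UTC.
Add 3 hours and 14 minutes layover in Jakarta → 8:28 AM UTC.
Add 7 hours and 50 minutes leg 3 → 4:18 PM UTC.
Add 4 hours and 48 minutes layover in Oakridge City → 9:06 PM UTC.
Add 14 hours and 36 minutes leg 4 → 11:42 AM UTC (Aug 3).
Adelaide is UTC+9:30, so local arrival = 11:42 AM + 9:30 = 9:12 PM on Aug 3.

9:12 PM on August 3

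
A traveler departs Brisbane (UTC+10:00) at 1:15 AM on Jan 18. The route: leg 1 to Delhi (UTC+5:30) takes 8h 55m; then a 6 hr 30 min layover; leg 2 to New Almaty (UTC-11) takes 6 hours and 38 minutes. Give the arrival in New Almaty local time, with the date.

2:18 AM on January 18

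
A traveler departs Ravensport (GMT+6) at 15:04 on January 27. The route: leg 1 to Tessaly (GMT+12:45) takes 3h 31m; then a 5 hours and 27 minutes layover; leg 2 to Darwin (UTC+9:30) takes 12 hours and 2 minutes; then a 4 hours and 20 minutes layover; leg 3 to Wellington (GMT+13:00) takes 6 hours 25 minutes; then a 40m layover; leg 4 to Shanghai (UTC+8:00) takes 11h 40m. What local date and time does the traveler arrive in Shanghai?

13:09 on January 29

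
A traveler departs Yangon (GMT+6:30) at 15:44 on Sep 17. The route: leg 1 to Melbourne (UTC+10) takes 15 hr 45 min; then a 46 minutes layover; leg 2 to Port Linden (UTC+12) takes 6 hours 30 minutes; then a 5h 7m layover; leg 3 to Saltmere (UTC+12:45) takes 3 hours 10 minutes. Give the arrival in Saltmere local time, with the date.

Convert departure to UTC: 15:44 − 6:30 = 09:14 UTC on Sep 17.
Add 15 hours 45 minutes leg 1 → 00:59 UTC (Sep 18).
Add 46 minutes layover in Melbourne → 01:45 UTC.
Add 6 hours and 30 minutes leg 2 → 08:15 UTC.
Add 5 hours and 7 minutes layover in Port Linden → 13:22 UTC.
Add 3 hours 10 minutes leg 3 → 16:32 UTC.
Saltmere is UTC+12:45, so local arrival = 16:32 + 12:45 = 05:17 on Sep 19.

05:17 on September 19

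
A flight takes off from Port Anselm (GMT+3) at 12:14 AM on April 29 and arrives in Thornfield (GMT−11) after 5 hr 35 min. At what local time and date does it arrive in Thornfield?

3:49 PM on Apr 28

Convert departure to UTC: 12:14 AM − 3:00 = 9:14 PM UTC on Apr 28.
Add 5 hours and 35 minutes travel time → 2:49 AM UTC (Apr 29).
Thornfield is UTC−11:00, so local arrival = 2:49 AM − 11:00 = 3:49 PM on Apr 28.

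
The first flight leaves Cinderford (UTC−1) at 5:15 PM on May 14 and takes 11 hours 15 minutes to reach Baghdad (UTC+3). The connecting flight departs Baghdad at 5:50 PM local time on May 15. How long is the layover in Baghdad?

9 hours 20 minutes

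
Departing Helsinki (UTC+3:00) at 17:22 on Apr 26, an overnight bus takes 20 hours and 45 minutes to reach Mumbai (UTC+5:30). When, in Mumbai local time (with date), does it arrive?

Mumbai is 2:30 ahead of Helsinki.
After 20 hours and 45 minutes it is 14:07 (Apr 27) in Helsinki.
Shift by the zone difference: 14:07 + 2:30 = 16:37 on Apr 27 in Mumbai.

16:37 on Apr 27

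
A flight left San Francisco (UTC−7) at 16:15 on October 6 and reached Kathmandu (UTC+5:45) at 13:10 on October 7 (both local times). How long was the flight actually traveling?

8 hours 10 minutes

Kathmandu is 12:45 ahead of San Francisco.
Clock-face elapsed time (ignoring zones) is 20 hours 55 minutes.
Actual elapsed = 20 hours 55 minutes − 12:45 = 8 hours 10 minutes.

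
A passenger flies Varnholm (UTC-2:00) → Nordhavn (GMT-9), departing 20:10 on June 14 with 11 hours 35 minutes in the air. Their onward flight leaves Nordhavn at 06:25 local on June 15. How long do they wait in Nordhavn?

Convert departure to UTC: 20:10 + 2:00 = 22:10 UTC on Jun 14.
Add 11 hours and 35 minutes flight time → 09:45 UTC (Jun 15).
Nordhavn is UTC−9:00, so local arrival = 09:45 − 9:00 = 00:45 on Jun 15.
Layover = 06:25 − 00:45 = 5 hours 40 minutes.

5 hours 40 minutes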